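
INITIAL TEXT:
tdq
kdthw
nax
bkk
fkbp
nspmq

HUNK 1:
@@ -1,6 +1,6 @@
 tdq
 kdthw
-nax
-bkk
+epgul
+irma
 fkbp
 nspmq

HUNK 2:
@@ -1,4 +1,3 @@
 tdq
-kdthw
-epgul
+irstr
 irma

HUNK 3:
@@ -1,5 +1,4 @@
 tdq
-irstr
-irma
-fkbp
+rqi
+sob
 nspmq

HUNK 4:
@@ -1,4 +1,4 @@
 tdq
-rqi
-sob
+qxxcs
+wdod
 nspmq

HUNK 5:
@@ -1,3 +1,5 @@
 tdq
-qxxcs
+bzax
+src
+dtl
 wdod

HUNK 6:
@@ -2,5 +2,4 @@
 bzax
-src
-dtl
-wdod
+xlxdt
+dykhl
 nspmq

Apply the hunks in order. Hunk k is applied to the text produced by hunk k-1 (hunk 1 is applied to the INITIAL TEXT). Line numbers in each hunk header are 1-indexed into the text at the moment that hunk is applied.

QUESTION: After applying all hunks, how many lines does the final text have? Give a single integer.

Hunk 1: at line 1 remove [nax,bkk] add [epgul,irma] -> 6 lines: tdq kdthw epgul irma fkbp nspmq
Hunk 2: at line 1 remove [kdthw,epgul] add [irstr] -> 5 lines: tdq irstr irma fkbp nspmq
Hunk 3: at line 1 remove [irstr,irma,fkbp] add [rqi,sob] -> 4 lines: tdq rqi sob nspmq
Hunk 4: at line 1 remove [rqi,sob] add [qxxcs,wdod] -> 4 lines: tdq qxxcs wdod nspmq
Hunk 5: at line 1 remove [qxxcs] add [bzax,src,dtl] -> 6 lines: tdq bzax src dtl wdod nspmq
Hunk 6: at line 2 remove [src,dtl,wdod] add [xlxdt,dykhl] -> 5 lines: tdq bzax xlxdt dykhl nspmq
Final line count: 5

Answer: 5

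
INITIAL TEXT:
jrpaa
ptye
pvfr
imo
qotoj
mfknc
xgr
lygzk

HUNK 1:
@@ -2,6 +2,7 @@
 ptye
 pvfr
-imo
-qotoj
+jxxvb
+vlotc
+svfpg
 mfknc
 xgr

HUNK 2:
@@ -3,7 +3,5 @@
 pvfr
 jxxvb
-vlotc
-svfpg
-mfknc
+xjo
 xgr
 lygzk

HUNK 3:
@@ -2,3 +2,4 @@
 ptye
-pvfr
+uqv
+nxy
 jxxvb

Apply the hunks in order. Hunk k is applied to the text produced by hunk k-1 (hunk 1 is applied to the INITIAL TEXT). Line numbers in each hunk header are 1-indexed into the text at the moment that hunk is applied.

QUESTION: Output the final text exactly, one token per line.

Answer: jrpaa
ptye
uqv
nxy
jxxvb
xjo
xgr
lygzk

Derivation:
Hunk 1: at line 2 remove [imo,qotoj] add [jxxvb,vlotc,svfpg] -> 9 lines: jrpaa ptye pvfr jxxvb vlotc svfpg mfknc xgr lygzk
Hunk 2: at line 3 remove [vlotc,svfpg,mfknc] add [xjo] -> 7 lines: jrpaa ptye pvfr jxxvb xjo xgr lygzk
Hunk 3: at line 2 remove [pvfr] add [uqv,nxy] -> 8 lines: jrpaa ptye uqv nxy jxxvb xjo xgr lygzk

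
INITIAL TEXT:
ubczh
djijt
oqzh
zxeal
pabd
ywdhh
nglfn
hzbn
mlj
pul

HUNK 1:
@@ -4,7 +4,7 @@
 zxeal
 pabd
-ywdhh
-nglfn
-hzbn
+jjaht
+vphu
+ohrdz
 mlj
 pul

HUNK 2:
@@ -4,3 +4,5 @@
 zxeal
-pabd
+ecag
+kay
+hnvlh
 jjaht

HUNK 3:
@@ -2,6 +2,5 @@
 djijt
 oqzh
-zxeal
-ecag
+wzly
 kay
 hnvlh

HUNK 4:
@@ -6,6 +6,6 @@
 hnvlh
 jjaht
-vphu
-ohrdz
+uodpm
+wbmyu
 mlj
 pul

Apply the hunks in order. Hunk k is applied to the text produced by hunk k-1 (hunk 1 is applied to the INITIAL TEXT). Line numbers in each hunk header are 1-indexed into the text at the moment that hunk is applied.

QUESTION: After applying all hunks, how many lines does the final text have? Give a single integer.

Hunk 1: at line 4 remove [ywdhh,nglfn,hzbn] add [jjaht,vphu,ohrdz] -> 10 lines: ubczh djijt oqzh zxeal pabd jjaht vphu ohrdz mlj pul
Hunk 2: at line 4 remove [pabd] add [ecag,kay,hnvlh] -> 12 lines: ubczh djijt oqzh zxeal ecag kay hnvlh jjaht vphu ohrdz mlj pul
Hunk 3: at line 2 remove [zxeal,ecag] add [wzly] -> 11 lines: ubczh djijt oqzh wzly kay hnvlh jjaht vphu ohrdz mlj pul
Hunk 4: at line 6 remove [vphu,ohrdz] add [uodpm,wbmyu] -> 11 lines: ubczh djijt oqzh wzly kay hnvlh jjaht uodpm wbmyu mlj pul
Final line count: 11

Answer: 11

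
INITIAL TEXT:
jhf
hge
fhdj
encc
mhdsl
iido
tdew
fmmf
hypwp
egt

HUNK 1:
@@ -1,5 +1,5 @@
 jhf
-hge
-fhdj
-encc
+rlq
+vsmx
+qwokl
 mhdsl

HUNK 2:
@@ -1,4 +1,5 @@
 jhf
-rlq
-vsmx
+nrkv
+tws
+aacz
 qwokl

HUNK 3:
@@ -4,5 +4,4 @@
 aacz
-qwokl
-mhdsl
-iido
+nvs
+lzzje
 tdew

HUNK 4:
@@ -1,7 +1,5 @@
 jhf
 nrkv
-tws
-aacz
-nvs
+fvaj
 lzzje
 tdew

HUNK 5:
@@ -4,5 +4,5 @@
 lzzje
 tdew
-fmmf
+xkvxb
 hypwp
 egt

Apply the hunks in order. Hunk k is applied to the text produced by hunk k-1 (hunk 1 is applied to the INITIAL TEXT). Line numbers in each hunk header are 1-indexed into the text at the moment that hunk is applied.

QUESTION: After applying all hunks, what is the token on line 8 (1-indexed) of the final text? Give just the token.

Answer: egt

Derivation:
Hunk 1: at line 1 remove [hge,fhdj,encc] add [rlq,vsmx,qwokl] -> 10 lines: jhf rlq vsmx qwokl mhdsl iido tdew fmmf hypwp egt
Hunk 2: at line 1 remove [rlq,vsmx] add [nrkv,tws,aacz] -> 11 lines: jhf nrkv tws aacz qwokl mhdsl iido tdew fmmf hypwp egt
Hunk 3: at line 4 remove [qwokl,mhdsl,iido] add [nvs,lzzje] -> 10 lines: jhf nrkv tws aacz nvs lzzje tdew fmmf hypwp egt
Hunk 4: at line 1 remove [tws,aacz,nvs] add [fvaj] -> 8 lines: jhf nrkv fvaj lzzje tdew fmmf hypwp egt
Hunk 5: at line 4 remove [fmmf] add [xkvxb] -> 8 lines: jhf nrkv fvaj lzzje tdew xkvxb hypwp egt
Final line 8: egt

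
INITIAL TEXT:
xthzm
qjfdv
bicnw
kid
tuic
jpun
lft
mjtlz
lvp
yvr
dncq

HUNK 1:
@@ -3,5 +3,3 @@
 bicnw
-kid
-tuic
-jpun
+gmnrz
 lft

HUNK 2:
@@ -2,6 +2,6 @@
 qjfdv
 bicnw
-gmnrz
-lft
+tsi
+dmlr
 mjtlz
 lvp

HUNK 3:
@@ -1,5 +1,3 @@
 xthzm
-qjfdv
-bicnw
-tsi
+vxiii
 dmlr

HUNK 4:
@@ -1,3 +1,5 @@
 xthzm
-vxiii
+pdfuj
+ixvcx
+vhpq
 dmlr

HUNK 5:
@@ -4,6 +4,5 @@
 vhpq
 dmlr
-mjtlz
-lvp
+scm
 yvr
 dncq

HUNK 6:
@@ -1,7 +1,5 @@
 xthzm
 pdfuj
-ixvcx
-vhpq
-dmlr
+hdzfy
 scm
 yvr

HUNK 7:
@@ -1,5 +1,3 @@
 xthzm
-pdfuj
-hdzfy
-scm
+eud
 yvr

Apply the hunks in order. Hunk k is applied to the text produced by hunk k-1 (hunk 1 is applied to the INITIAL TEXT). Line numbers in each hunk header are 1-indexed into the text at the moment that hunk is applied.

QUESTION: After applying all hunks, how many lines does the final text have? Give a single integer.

Answer: 4

Derivation:
Hunk 1: at line 3 remove [kid,tuic,jpun] add [gmnrz] -> 9 lines: xthzm qjfdv bicnw gmnrz lft mjtlz lvp yvr dncq
Hunk 2: at line 2 remove [gmnrz,lft] add [tsi,dmlr] -> 9 lines: xthzm qjfdv bicnw tsi dmlr mjtlz lvp yvr dncq
Hunk 3: at line 1 remove [qjfdv,bicnw,tsi] add [vxiii] -> 7 lines: xthzm vxiii dmlr mjtlz lvp yvr dncq
Hunk 4: at line 1 remove [vxiii] add [pdfuj,ixvcx,vhpq] -> 9 lines: xthzm pdfuj ixvcx vhpq dmlr mjtlz lvp yvr dncq
Hunk 5: at line 4 remove [mjtlz,lvp] add [scm] -> 8 lines: xthzm pdfuj ixvcx vhpq dmlr scm yvr dncq
Hunk 6: at line 1 remove [ixvcx,vhpq,dmlr] add [hdzfy] -> 6 lines: xthzm pdfuj hdzfy scm yvr dncq
Hunk 7: at line 1 remove [pdfuj,hdzfy,scm] add [eud] -> 4 lines: xthzm eud yvr dncq
Final line count: 4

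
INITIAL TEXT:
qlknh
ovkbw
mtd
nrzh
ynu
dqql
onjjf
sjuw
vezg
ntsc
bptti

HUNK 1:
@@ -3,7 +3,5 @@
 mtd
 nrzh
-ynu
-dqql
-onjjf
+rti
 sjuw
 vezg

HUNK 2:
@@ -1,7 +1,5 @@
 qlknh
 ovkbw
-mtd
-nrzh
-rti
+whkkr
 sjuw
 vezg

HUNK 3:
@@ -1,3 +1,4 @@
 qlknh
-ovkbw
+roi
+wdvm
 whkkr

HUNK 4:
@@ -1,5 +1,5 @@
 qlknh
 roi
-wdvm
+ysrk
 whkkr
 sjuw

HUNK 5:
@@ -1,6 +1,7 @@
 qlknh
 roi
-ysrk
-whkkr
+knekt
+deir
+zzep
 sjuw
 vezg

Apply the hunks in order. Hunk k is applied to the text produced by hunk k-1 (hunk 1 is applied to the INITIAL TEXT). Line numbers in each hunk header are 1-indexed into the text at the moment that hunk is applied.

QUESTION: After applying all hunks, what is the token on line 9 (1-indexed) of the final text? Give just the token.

Answer: bptti

Derivation:
Hunk 1: at line 3 remove [ynu,dqql,onjjf] add [rti] -> 9 lines: qlknh ovkbw mtd nrzh rti sjuw vezg ntsc bptti
Hunk 2: at line 1 remove [mtd,nrzh,rti] add [whkkr] -> 7 lines: qlknh ovkbw whkkr sjuw vezg ntsc bptti
Hunk 3: at line 1 remove [ovkbw] add [roi,wdvm] -> 8 lines: qlknh roi wdvm whkkr sjuw vezg ntsc bptti
Hunk 4: at line 1 remove [wdvm] add [ysrk] -> 8 lines: qlknh roi ysrk whkkr sjuw vezg ntsc bptti
Hunk 5: at line 1 remove [ysrk,whkkr] add [knekt,deir,zzep] -> 9 lines: qlknh roi knekt deir zzep sjuw vezg ntsc bptti
Final line 9: bptti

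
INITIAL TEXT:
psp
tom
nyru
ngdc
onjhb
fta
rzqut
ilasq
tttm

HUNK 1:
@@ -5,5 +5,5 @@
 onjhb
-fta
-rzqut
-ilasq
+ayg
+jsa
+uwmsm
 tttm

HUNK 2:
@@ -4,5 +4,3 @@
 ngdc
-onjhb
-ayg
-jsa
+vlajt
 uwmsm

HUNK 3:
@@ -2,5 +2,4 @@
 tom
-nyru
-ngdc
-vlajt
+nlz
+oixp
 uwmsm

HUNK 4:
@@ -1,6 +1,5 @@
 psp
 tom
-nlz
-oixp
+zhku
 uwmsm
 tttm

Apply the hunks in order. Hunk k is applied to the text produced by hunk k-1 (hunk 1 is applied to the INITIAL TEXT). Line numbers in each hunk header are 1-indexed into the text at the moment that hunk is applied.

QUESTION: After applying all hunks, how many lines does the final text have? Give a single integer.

Hunk 1: at line 5 remove [fta,rzqut,ilasq] add [ayg,jsa,uwmsm] -> 9 lines: psp tom nyru ngdc onjhb ayg jsa uwmsm tttm
Hunk 2: at line 4 remove [onjhb,ayg,jsa] add [vlajt] -> 7 lines: psp tom nyru ngdc vlajt uwmsm tttm
Hunk 3: at line 2 remove [nyru,ngdc,vlajt] add [nlz,oixp] -> 6 lines: psp tom nlz oixp uwmsm tttm
Hunk 4: at line 1 remove [nlz,oixp] add [zhku] -> 5 lines: psp tom zhku uwmsm tttm
Final line count: 5

Answer: 5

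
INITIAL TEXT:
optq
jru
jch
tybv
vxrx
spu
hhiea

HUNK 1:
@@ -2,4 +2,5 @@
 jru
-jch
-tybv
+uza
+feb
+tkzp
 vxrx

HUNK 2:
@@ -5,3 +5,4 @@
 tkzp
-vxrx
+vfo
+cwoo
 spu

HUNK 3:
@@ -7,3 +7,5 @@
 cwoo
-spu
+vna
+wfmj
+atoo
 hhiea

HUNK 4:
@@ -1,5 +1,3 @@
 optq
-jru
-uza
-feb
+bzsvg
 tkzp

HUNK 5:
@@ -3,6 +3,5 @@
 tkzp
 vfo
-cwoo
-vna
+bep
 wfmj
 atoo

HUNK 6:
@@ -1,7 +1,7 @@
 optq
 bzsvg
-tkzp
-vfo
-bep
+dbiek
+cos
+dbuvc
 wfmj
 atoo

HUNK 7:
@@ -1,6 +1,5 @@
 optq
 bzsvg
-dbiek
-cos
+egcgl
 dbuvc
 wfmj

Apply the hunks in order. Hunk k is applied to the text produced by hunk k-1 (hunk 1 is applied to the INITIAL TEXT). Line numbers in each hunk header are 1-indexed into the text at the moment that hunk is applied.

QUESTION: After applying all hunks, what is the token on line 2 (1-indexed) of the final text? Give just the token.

Answer: bzsvg

Derivation:
Hunk 1: at line 2 remove [jch,tybv] add [uza,feb,tkzp] -> 8 lines: optq jru uza feb tkzp vxrx spu hhiea
Hunk 2: at line 5 remove [vxrx] add [vfo,cwoo] -> 9 lines: optq jru uza feb tkzp vfo cwoo spu hhiea
Hunk 3: at line 7 remove [spu] add [vna,wfmj,atoo] -> 11 lines: optq jru uza feb tkzp vfo cwoo vna wfmj atoo hhiea
Hunk 4: at line 1 remove [jru,uza,feb] add [bzsvg] -> 9 lines: optq bzsvg tkzp vfo cwoo vna wfmj atoo hhiea
Hunk 5: at line 3 remove [cwoo,vna] add [bep] -> 8 lines: optq bzsvg tkzp vfo bep wfmj atoo hhiea
Hunk 6: at line 1 remove [tkzp,vfo,bep] add [dbiek,cos,dbuvc] -> 8 lines: optq bzsvg dbiek cos dbuvc wfmj atoo hhiea
Hunk 7: at line 1 remove [dbiek,cos] add [egcgl] -> 7 lines: optq bzsvg egcgl dbuvc wfmj atoo hhiea
Final line 2: bzsvg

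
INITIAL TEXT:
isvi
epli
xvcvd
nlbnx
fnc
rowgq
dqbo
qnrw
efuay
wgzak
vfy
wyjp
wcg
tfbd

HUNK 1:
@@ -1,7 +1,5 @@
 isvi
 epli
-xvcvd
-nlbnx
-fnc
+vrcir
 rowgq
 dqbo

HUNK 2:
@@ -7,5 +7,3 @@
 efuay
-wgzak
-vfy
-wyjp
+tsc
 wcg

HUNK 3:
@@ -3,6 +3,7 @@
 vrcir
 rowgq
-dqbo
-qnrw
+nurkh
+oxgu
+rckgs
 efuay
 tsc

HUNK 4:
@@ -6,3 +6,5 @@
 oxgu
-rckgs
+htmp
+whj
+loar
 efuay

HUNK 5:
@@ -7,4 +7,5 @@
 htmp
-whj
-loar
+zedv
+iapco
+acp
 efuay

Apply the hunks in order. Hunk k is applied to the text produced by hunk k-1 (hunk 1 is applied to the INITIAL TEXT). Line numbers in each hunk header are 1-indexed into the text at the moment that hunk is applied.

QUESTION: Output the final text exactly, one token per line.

Answer: isvi
epli
vrcir
rowgq
nurkh
oxgu
htmp
zedv
iapco
acp
efuay
tsc
wcg
tfbd

Derivation:
Hunk 1: at line 1 remove [xvcvd,nlbnx,fnc] add [vrcir] -> 12 lines: isvi epli vrcir rowgq dqbo qnrw efuay wgzak vfy wyjp wcg tfbd
Hunk 2: at line 7 remove [wgzak,vfy,wyjp] add [tsc] -> 10 lines: isvi epli vrcir rowgq dqbo qnrw efuay tsc wcg tfbd
Hunk 3: at line 3 remove [dqbo,qnrw] add [nurkh,oxgu,rckgs] -> 11 lines: isvi epli vrcir rowgq nurkh oxgu rckgs efuay tsc wcg tfbd
Hunk 4: at line 6 remove [rckgs] add [htmp,whj,loar] -> 13 lines: isvi epli vrcir rowgq nurkh oxgu htmp whj loar efuay tsc wcg tfbd
Hunk 5: at line 7 remove [whj,loar] add [zedv,iapco,acp] -> 14 lines: isvi epli vrcir rowgq nurkh oxgu htmp zedv iapco acp efuay tsc wcg tfbd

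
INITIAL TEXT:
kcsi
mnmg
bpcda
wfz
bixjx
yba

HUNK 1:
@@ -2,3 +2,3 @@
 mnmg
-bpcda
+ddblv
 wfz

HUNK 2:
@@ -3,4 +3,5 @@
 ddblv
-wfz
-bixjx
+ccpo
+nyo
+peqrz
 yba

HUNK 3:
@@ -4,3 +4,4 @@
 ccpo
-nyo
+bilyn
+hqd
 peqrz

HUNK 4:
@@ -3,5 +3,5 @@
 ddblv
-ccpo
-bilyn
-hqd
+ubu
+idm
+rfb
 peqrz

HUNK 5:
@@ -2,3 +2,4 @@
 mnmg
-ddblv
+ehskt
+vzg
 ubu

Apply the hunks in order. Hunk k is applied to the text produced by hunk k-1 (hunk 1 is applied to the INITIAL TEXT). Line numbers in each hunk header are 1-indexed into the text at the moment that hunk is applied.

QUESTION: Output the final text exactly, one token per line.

Hunk 1: at line 2 remove [bpcda] add [ddblv] -> 6 lines: kcsi mnmg ddblv wfz bixjx yba
Hunk 2: at line 3 remove [wfz,bixjx] add [ccpo,nyo,peqrz] -> 7 lines: kcsi mnmg ddblv ccpo nyo peqrz yba
Hunk 3: at line 4 remove [nyo] add [bilyn,hqd] -> 8 lines: kcsi mnmg ddblv ccpo bilyn hqd peqrz yba
Hunk 4: at line 3 remove [ccpo,bilyn,hqd] add [ubu,idm,rfb] -> 8 lines: kcsi mnmg ddblv ubu idm rfb peqrz yba
Hunk 5: at line 2 remove [ddblv] add [ehskt,vzg] -> 9 lines: kcsi mnmg ehskt vzg ubu idm rfb peqrz yba

Answer: kcsi
mnmg
ehskt
vzg
ubu
idm
rfb
peqrz
yba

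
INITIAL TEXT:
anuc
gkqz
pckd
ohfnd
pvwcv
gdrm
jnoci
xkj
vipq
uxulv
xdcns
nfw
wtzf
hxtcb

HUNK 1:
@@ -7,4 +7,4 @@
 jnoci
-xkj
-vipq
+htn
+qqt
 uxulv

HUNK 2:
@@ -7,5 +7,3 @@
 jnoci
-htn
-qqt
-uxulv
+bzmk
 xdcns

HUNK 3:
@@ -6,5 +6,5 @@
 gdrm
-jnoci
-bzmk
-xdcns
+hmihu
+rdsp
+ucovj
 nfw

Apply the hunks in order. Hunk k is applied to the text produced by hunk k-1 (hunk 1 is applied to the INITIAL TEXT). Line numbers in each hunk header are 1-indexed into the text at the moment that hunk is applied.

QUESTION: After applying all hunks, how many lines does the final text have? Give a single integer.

Hunk 1: at line 7 remove [xkj,vipq] add [htn,qqt] -> 14 lines: anuc gkqz pckd ohfnd pvwcv gdrm jnoci htn qqt uxulv xdcns nfw wtzf hxtcb
Hunk 2: at line 7 remove [htn,qqt,uxulv] add [bzmk] -> 12 lines: anuc gkqz pckd ohfnd pvwcv gdrm jnoci bzmk xdcns nfw wtzf hxtcb
Hunk 3: at line 6 remove [jnoci,bzmk,xdcns] add [hmihu,rdsp,ucovj] -> 12 lines: anuc gkqz pckd ohfnd pvwcv gdrm hmihu rdsp ucovj nfw wtzf hxtcb
Final line count: 12

Answer: 12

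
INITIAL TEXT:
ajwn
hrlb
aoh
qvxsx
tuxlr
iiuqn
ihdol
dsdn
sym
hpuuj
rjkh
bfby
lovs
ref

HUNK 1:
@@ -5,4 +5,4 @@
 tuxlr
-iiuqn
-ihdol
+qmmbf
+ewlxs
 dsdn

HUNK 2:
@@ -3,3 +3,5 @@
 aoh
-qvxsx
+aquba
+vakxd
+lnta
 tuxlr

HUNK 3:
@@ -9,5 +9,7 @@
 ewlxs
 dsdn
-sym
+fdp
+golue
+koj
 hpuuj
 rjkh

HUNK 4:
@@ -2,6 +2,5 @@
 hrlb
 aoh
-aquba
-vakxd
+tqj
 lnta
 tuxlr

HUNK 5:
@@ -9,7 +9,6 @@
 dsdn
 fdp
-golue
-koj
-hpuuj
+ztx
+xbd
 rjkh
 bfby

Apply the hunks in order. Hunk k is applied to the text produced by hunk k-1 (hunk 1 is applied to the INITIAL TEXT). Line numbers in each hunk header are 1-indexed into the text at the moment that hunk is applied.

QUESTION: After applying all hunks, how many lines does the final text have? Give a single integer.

Answer: 16

Derivation:
Hunk 1: at line 5 remove [iiuqn,ihdol] add [qmmbf,ewlxs] -> 14 lines: ajwn hrlb aoh qvxsx tuxlr qmmbf ewlxs dsdn sym hpuuj rjkh bfby lovs ref
Hunk 2: at line 3 remove [qvxsx] add [aquba,vakxd,lnta] -> 16 lines: ajwn hrlb aoh aquba vakxd lnta tuxlr qmmbf ewlxs dsdn sym hpuuj rjkh bfby lovs ref
Hunk 3: at line 9 remove [sym] add [fdp,golue,koj] -> 18 lines: ajwn hrlb aoh aquba vakxd lnta tuxlr qmmbf ewlxs dsdn fdp golue koj hpuuj rjkh bfby lovs ref
Hunk 4: at line 2 remove [aquba,vakxd] add [tqj] -> 17 lines: ajwn hrlb aoh tqj lnta tuxlr qmmbf ewlxs dsdn fdp golue koj hpuuj rjkh bfby lovs ref
Hunk 5: at line 9 remove [golue,koj,hpuuj] add [ztx,xbd] -> 16 lines: ajwn hrlb aoh tqj lnta tuxlr qmmbf ewlxs dsdn fdp ztx xbd rjkh bfby lovs ref
Final line count: 16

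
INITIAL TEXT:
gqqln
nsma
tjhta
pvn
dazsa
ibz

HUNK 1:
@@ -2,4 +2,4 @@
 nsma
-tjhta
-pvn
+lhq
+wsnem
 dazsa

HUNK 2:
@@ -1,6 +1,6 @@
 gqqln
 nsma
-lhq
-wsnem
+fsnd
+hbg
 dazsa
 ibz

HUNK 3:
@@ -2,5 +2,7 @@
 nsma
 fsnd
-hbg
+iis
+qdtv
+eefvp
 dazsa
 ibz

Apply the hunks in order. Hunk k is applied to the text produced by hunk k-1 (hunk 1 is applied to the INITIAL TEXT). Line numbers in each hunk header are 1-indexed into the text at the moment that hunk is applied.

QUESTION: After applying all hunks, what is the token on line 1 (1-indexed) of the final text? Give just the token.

Answer: gqqln

Derivation:
Hunk 1: at line 2 remove [tjhta,pvn] add [lhq,wsnem] -> 6 lines: gqqln nsma lhq wsnem dazsa ibz
Hunk 2: at line 1 remove [lhq,wsnem] add [fsnd,hbg] -> 6 lines: gqqln nsma fsnd hbg dazsa ibz
Hunk 3: at line 2 remove [hbg] add [iis,qdtv,eefvp] -> 8 lines: gqqln nsma fsnd iis qdtv eefvp dazsa ibz
Final line 1: gqqln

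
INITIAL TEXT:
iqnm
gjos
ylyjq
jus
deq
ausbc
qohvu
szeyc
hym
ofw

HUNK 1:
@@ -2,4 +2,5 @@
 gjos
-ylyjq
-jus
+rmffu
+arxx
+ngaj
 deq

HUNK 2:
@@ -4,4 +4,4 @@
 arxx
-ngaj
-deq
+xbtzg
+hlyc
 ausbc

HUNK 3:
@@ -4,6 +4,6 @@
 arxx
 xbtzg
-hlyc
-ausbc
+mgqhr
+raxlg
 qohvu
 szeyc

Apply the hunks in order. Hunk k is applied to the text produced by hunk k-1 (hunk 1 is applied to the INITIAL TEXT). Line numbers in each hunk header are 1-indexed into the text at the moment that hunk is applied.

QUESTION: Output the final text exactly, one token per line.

Answer: iqnm
gjos
rmffu
arxx
xbtzg
mgqhr
raxlg
qohvu
szeyc
hym
ofw

Derivation:
Hunk 1: at line 2 remove [ylyjq,jus] add [rmffu,arxx,ngaj] -> 11 lines: iqnm gjos rmffu arxx ngaj deq ausbc qohvu szeyc hym ofw
Hunk 2: at line 4 remove [ngaj,deq] add [xbtzg,hlyc] -> 11 lines: iqnm gjos rmffu arxx xbtzg hlyc ausbc qohvu szeyc hym ofw
Hunk 3: at line 4 remove [hlyc,ausbc] add [mgqhr,raxlg] -> 11 lines: iqnm gjos rmffu arxx xbtzg mgqhr raxlg qohvu szeyc hym ofw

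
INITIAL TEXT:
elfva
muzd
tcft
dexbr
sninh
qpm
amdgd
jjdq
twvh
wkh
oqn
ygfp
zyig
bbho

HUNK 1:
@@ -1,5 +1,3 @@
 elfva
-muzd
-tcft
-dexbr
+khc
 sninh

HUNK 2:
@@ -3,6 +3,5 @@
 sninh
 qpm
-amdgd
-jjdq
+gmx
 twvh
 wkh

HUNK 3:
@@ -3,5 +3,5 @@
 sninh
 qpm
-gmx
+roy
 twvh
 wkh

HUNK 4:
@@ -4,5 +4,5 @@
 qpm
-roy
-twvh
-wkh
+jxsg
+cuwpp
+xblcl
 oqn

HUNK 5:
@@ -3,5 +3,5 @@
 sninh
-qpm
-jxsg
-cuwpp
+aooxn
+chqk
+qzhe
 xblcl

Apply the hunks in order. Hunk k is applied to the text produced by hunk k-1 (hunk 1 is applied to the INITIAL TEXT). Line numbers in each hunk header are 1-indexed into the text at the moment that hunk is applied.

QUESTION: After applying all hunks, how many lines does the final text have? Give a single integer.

Hunk 1: at line 1 remove [muzd,tcft,dexbr] add [khc] -> 12 lines: elfva khc sninh qpm amdgd jjdq twvh wkh oqn ygfp zyig bbho
Hunk 2: at line 3 remove [amdgd,jjdq] add [gmx] -> 11 lines: elfva khc sninh qpm gmx twvh wkh oqn ygfp zyig bbho
Hunk 3: at line 3 remove [gmx] add [roy] -> 11 lines: elfva khc sninh qpm roy twvh wkh oqn ygfp zyig bbho
Hunk 4: at line 4 remove [roy,twvh,wkh] add [jxsg,cuwpp,xblcl] -> 11 lines: elfva khc sninh qpm jxsg cuwpp xblcl oqn ygfp zyig bbho
Hunk 5: at line 3 remove [qpm,jxsg,cuwpp] add [aooxn,chqk,qzhe] -> 11 lines: elfva khc sninh aooxn chqk qzhe xblcl oqn ygfp zyig bbho
Final line count: 11

Answer: 11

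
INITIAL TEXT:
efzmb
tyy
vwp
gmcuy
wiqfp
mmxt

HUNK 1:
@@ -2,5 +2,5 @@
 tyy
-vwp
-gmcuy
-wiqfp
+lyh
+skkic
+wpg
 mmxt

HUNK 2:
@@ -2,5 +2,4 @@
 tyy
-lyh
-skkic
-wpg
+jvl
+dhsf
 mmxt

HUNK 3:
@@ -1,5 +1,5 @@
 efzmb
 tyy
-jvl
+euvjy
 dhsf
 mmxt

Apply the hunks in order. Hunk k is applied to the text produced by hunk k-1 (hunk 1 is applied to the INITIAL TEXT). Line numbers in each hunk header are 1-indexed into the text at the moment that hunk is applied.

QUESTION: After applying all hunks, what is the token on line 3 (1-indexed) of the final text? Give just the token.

Answer: euvjy

Derivation:
Hunk 1: at line 2 remove [vwp,gmcuy,wiqfp] add [lyh,skkic,wpg] -> 6 lines: efzmb tyy lyh skkic wpg mmxt
Hunk 2: at line 2 remove [lyh,skkic,wpg] add [jvl,dhsf] -> 5 lines: efzmb tyy jvl dhsf mmxt
Hunk 3: at line 1 remove [jvl] add [euvjy] -> 5 lines: efzmb tyy euvjy dhsf mmxt
Final line 3: euvjy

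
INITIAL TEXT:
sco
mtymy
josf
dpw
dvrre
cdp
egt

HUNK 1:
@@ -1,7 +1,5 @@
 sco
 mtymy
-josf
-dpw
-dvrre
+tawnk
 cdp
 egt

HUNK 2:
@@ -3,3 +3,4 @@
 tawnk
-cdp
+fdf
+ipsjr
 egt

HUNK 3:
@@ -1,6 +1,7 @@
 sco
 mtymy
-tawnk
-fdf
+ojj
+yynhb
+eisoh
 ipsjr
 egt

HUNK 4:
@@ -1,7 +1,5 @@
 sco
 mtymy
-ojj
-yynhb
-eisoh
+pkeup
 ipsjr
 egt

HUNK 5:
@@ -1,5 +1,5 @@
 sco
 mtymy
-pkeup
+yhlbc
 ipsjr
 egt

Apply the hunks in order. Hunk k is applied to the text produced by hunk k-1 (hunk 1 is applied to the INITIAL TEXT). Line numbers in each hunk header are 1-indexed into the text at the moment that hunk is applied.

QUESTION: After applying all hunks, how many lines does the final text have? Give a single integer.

Answer: 5

Derivation:
Hunk 1: at line 1 remove [josf,dpw,dvrre] add [tawnk] -> 5 lines: sco mtymy tawnk cdp egt
Hunk 2: at line 3 remove [cdp] add [fdf,ipsjr] -> 6 lines: sco mtymy tawnk fdf ipsjr egt
Hunk 3: at line 1 remove [tawnk,fdf] add [ojj,yynhb,eisoh] -> 7 lines: sco mtymy ojj yynhb eisoh ipsjr egt
Hunk 4: at line 1 remove [ojj,yynhb,eisoh] add [pkeup] -> 5 lines: sco mtymy pkeup ipsjr egt
Hunk 5: at line 1 remove [pkeup] add [yhlbc] -> 5 lines: sco mtymy yhlbc ipsjr egt
Final line count: 5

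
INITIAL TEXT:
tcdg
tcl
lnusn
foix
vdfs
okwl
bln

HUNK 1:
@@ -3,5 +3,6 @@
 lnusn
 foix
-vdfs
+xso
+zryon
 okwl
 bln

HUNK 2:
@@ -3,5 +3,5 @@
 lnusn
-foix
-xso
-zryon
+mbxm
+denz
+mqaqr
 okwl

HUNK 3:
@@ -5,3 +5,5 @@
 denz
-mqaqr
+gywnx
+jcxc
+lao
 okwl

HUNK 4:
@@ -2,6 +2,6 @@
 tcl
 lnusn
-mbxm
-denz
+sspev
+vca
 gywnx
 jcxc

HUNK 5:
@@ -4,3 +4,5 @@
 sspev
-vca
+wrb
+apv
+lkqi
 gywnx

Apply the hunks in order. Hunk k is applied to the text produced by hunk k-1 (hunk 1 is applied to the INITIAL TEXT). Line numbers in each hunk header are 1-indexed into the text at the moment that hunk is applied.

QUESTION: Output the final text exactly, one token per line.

Answer: tcdg
tcl
lnusn
sspev
wrb
apv
lkqi
gywnx
jcxc
lao
okwl
bln

Derivation:
Hunk 1: at line 3 remove [vdfs] add [xso,zryon] -> 8 lines: tcdg tcl lnusn foix xso zryon okwl bln
Hunk 2: at line 3 remove [foix,xso,zryon] add [mbxm,denz,mqaqr] -> 8 lines: tcdg tcl lnusn mbxm denz mqaqr okwl bln
Hunk 3: at line 5 remove [mqaqr] add [gywnx,jcxc,lao] -> 10 lines: tcdg tcl lnusn mbxm denz gywnx jcxc lao okwl bln
Hunk 4: at line 2 remove [mbxm,denz] add [sspev,vca] -> 10 lines: tcdg tcl lnusn sspev vca gywnx jcxc lao okwl bln
Hunk 5: at line 4 remove [vca] add [wrb,apv,lkqi] -> 12 lines: tcdg tcl lnusn sspev wrb apv lkqi gywnx jcxc lao okwl bln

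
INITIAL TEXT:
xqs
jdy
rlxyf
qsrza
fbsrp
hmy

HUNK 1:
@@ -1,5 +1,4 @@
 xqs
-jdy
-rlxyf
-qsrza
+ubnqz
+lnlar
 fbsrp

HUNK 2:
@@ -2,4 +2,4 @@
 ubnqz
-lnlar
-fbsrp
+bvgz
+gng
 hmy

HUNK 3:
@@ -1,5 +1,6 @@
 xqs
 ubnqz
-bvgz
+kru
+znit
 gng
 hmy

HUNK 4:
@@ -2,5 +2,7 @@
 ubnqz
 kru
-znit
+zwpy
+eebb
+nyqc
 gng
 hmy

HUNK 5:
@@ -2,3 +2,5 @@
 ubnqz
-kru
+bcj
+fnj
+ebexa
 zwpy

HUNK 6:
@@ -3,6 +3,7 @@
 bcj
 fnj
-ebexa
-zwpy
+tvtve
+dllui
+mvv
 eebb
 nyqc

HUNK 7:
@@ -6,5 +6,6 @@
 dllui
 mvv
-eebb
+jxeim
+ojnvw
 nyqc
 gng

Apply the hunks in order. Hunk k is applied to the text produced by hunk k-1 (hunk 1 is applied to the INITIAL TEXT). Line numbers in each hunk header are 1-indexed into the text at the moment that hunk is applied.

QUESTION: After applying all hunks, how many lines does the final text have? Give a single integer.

Hunk 1: at line 1 remove [jdy,rlxyf,qsrza] add [ubnqz,lnlar] -> 5 lines: xqs ubnqz lnlar fbsrp hmy
Hunk 2: at line 2 remove [lnlar,fbsrp] add [bvgz,gng] -> 5 lines: xqs ubnqz bvgz gng hmy
Hunk 3: at line 1 remove [bvgz] add [kru,znit] -> 6 lines: xqs ubnqz kru znit gng hmy
Hunk 4: at line 2 remove [znit] add [zwpy,eebb,nyqc] -> 8 lines: xqs ubnqz kru zwpy eebb nyqc gng hmy
Hunk 5: at line 2 remove [kru] add [bcj,fnj,ebexa] -> 10 lines: xqs ubnqz bcj fnj ebexa zwpy eebb nyqc gng hmy
Hunk 6: at line 3 remove [ebexa,zwpy] add [tvtve,dllui,mvv] -> 11 lines: xqs ubnqz bcj fnj tvtve dllui mvv eebb nyqc gng hmy
Hunk 7: at line 6 remove [eebb] add [jxeim,ojnvw] -> 12 lines: xqs ubnqz bcj fnj tvtve dllui mvv jxeim ojnvw nyqc gng hmy
Final line count: 12

Answer: 12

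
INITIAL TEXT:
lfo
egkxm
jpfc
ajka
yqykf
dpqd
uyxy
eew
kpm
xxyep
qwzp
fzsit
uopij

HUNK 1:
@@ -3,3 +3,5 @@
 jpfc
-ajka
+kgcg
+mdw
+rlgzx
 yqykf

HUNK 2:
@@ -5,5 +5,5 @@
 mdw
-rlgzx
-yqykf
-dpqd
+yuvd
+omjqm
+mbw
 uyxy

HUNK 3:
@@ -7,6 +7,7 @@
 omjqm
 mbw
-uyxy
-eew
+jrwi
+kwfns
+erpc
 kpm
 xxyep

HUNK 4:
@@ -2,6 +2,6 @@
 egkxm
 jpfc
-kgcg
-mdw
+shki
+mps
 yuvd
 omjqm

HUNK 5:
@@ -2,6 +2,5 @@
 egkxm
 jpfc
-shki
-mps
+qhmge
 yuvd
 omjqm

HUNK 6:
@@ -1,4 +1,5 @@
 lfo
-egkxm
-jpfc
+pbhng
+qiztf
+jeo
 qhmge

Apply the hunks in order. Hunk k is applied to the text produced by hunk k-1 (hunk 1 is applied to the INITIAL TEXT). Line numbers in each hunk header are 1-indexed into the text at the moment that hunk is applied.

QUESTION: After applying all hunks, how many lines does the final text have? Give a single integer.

Answer: 16

Derivation:
Hunk 1: at line 3 remove [ajka] add [kgcg,mdw,rlgzx] -> 15 lines: lfo egkxm jpfc kgcg mdw rlgzx yqykf dpqd uyxy eew kpm xxyep qwzp fzsit uopij
Hunk 2: at line 5 remove [rlgzx,yqykf,dpqd] add [yuvd,omjqm,mbw] -> 15 lines: lfo egkxm jpfc kgcg mdw yuvd omjqm mbw uyxy eew kpm xxyep qwzp fzsit uopij
Hunk 3: at line 7 remove [uyxy,eew] add [jrwi,kwfns,erpc] -> 16 lines: lfo egkxm jpfc kgcg mdw yuvd omjqm mbw jrwi kwfns erpc kpm xxyep qwzp fzsit uopij
Hunk 4: at line 2 remove [kgcg,mdw] add [shki,mps] -> 16 lines: lfo egkxm jpfc shki mps yuvd omjqm mbw jrwi kwfns erpc kpm xxyep qwzp fzsit uopij
Hunk 5: at line 2 remove [shki,mps] add [qhmge] -> 15 lines: lfo egkxm jpfc qhmge yuvd omjqm mbw jrwi kwfns erpc kpm xxyep qwzp fzsit uopij
Hunk 6: at line 1 remove [egkxm,jpfc] add [pbhng,qiztf,jeo] -> 16 lines: lfo pbhng qiztf jeo qhmge yuvd omjqm mbw jrwi kwfns erpc kpm xxyep qwzp fzsit uopij
Final line count: 16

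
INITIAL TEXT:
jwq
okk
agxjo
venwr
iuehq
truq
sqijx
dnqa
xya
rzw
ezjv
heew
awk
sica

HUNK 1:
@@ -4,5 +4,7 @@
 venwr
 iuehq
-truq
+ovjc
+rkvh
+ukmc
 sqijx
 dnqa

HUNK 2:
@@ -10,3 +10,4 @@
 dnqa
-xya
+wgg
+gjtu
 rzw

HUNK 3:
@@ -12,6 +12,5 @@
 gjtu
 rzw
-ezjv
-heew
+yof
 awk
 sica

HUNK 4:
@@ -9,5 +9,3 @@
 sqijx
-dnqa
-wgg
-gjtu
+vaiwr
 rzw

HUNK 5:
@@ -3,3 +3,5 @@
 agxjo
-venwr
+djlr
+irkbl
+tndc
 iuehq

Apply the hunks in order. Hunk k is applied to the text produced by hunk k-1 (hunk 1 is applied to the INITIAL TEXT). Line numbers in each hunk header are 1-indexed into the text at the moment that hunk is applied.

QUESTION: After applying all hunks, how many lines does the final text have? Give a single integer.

Answer: 16

Derivation:
Hunk 1: at line 4 remove [truq] add [ovjc,rkvh,ukmc] -> 16 lines: jwq okk agxjo venwr iuehq ovjc rkvh ukmc sqijx dnqa xya rzw ezjv heew awk sica
Hunk 2: at line 10 remove [xya] add [wgg,gjtu] -> 17 lines: jwq okk agxjo venwr iuehq ovjc rkvh ukmc sqijx dnqa wgg gjtu rzw ezjv heew awk sica
Hunk 3: at line 12 remove [ezjv,heew] add [yof] -> 16 lines: jwq okk agxjo venwr iuehq ovjc rkvh ukmc sqijx dnqa wgg gjtu rzw yof awk sica
Hunk 4: at line 9 remove [dnqa,wgg,gjtu] add [vaiwr] -> 14 lines: jwq okk agxjo venwr iuehq ovjc rkvh ukmc sqijx vaiwr rzw yof awk sica
Hunk 5: at line 3 remove [venwr] add [djlr,irkbl,tndc] -> 16 lines: jwq okk agxjo djlr irkbl tndc iuehq ovjc rkvh ukmc sqijx vaiwr rzw yof awk sica
Final line count: 16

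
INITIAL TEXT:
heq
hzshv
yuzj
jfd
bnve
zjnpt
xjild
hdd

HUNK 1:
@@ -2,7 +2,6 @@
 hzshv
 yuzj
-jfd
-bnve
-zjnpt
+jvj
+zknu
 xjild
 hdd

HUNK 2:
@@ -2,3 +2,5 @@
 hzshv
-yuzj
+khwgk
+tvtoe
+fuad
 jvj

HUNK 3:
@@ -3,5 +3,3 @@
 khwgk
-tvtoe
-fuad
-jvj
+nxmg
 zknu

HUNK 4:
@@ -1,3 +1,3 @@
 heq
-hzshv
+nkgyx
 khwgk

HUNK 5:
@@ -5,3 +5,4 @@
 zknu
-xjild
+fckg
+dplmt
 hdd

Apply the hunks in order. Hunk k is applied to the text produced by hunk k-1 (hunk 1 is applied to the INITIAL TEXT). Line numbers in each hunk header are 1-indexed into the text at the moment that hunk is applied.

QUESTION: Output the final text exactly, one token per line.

Answer: heq
nkgyx
khwgk
nxmg
zknu
fckg
dplmt
hdd

Derivation:
Hunk 1: at line 2 remove [jfd,bnve,zjnpt] add [jvj,zknu] -> 7 lines: heq hzshv yuzj jvj zknu xjild hdd
Hunk 2: at line 2 remove [yuzj] add [khwgk,tvtoe,fuad] -> 9 lines: heq hzshv khwgk tvtoe fuad jvj zknu xjild hdd
Hunk 3: at line 3 remove [tvtoe,fuad,jvj] add [nxmg] -> 7 lines: heq hzshv khwgk nxmg zknu xjild hdd
Hunk 4: at line 1 remove [hzshv] add [nkgyx] -> 7 lines: heq nkgyx khwgk nxmg zknu xjild hdd
Hunk 5: at line 5 remove [xjild] add [fckg,dplmt] -> 8 lines: heq nkgyx khwgk nxmg zknu fckg dplmt hdd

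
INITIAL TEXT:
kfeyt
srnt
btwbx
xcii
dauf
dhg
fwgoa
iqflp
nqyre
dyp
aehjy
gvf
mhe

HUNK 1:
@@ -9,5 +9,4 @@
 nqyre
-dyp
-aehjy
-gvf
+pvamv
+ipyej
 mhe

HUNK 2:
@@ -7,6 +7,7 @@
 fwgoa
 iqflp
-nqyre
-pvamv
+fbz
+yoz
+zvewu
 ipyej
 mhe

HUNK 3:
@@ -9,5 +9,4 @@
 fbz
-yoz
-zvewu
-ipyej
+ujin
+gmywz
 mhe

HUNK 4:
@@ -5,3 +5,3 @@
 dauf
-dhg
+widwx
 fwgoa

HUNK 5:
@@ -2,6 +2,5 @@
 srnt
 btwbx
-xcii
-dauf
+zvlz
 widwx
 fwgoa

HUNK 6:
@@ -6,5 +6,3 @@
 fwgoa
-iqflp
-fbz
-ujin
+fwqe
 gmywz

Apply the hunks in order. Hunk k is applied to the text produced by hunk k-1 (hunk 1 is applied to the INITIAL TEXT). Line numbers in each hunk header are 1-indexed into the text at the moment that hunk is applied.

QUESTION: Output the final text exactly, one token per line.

Answer: kfeyt
srnt
btwbx
zvlz
widwx
fwgoa
fwqe
gmywz
mhe

Derivation:
Hunk 1: at line 9 remove [dyp,aehjy,gvf] add [pvamv,ipyej] -> 12 lines: kfeyt srnt btwbx xcii dauf dhg fwgoa iqflp nqyre pvamv ipyej mhe
Hunk 2: at line 7 remove [nqyre,pvamv] add [fbz,yoz,zvewu] -> 13 lines: kfeyt srnt btwbx xcii dauf dhg fwgoa iqflp fbz yoz zvewu ipyej mhe
Hunk 3: at line 9 remove [yoz,zvewu,ipyej] add [ujin,gmywz] -> 12 lines: kfeyt srnt btwbx xcii dauf dhg fwgoa iqflp fbz ujin gmywz mhe
Hunk 4: at line 5 remove [dhg] add [widwx] -> 12 lines: kfeyt srnt btwbx xcii dauf widwx fwgoa iqflp fbz ujin gmywz mhe
Hunk 5: at line 2 remove [xcii,dauf] add [zvlz] -> 11 lines: kfeyt srnt btwbx zvlz widwx fwgoa iqflp fbz ujin gmywz mhe
Hunk 6: at line 6 remove [iqflp,fbz,ujin] add [fwqe] -> 9 lines: kfeyt srnt btwbx zvlz widwx fwgoa fwqe gmywz mhe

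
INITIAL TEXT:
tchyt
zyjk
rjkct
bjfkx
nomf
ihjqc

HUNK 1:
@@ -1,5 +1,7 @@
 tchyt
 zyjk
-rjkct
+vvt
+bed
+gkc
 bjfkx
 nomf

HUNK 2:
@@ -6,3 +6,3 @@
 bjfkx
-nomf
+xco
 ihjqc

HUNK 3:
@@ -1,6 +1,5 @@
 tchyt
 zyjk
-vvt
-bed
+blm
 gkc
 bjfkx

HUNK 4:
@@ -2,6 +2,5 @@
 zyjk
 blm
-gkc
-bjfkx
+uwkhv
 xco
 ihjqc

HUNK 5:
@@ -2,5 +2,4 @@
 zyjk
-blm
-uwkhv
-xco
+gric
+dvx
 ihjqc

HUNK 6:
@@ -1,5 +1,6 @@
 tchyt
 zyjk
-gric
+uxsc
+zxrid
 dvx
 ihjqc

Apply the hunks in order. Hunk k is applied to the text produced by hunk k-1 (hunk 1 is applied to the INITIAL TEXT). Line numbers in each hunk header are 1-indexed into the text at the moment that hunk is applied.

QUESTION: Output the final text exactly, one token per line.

Hunk 1: at line 1 remove [rjkct] add [vvt,bed,gkc] -> 8 lines: tchyt zyjk vvt bed gkc bjfkx nomf ihjqc
Hunk 2: at line 6 remove [nomf] add [xco] -> 8 lines: tchyt zyjk vvt bed gkc bjfkx xco ihjqc
Hunk 3: at line 1 remove [vvt,bed] add [blm] -> 7 lines: tchyt zyjk blm gkc bjfkx xco ihjqc
Hunk 4: at line 2 remove [gkc,bjfkx] add [uwkhv] -> 6 lines: tchyt zyjk blm uwkhv xco ihjqc
Hunk 5: at line 2 remove [blm,uwkhv,xco] add [gric,dvx] -> 5 lines: tchyt zyjk gric dvx ihjqc
Hunk 6: at line 1 remove [gric] add [uxsc,zxrid] -> 6 lines: tchyt zyjk uxsc zxrid dvx ihjqc

Answer: tchyt
zyjk
uxsc
zxrid
dvx
ihjqc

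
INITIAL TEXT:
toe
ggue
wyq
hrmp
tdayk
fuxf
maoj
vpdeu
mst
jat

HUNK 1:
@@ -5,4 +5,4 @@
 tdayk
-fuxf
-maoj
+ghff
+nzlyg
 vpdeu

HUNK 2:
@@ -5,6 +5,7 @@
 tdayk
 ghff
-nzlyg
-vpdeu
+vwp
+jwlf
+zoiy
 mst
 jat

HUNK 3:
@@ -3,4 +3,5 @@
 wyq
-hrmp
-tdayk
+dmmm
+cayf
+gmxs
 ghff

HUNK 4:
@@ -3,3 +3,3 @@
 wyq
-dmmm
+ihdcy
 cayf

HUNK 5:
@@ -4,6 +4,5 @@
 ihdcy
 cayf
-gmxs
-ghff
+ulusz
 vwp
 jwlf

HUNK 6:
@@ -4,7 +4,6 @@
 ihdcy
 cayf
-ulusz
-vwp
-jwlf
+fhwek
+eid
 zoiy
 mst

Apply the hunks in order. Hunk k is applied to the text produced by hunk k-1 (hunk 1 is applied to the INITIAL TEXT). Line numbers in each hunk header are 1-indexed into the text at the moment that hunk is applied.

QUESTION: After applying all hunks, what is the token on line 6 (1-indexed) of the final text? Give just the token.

Answer: fhwek

Derivation:
Hunk 1: at line 5 remove [fuxf,maoj] add [ghff,nzlyg] -> 10 lines: toe ggue wyq hrmp tdayk ghff nzlyg vpdeu mst jat
Hunk 2: at line 5 remove [nzlyg,vpdeu] add [vwp,jwlf,zoiy] -> 11 lines: toe ggue wyq hrmp tdayk ghff vwp jwlf zoiy mst jat
Hunk 3: at line 3 remove [hrmp,tdayk] add [dmmm,cayf,gmxs] -> 12 lines: toe ggue wyq dmmm cayf gmxs ghff vwp jwlf zoiy mst jat
Hunk 4: at line 3 remove [dmmm] add [ihdcy] -> 12 lines: toe ggue wyq ihdcy cayf gmxs ghff vwp jwlf zoiy mst jat
Hunk 5: at line 4 remove [gmxs,ghff] add [ulusz] -> 11 lines: toe ggue wyq ihdcy cayf ulusz vwp jwlf zoiy mst jat
Hunk 6: at line 4 remove [ulusz,vwp,jwlf] add [fhwek,eid] -> 10 lines: toe ggue wyq ihdcy cayf fhwek eid zoiy mst jat
Final line 6: fhwek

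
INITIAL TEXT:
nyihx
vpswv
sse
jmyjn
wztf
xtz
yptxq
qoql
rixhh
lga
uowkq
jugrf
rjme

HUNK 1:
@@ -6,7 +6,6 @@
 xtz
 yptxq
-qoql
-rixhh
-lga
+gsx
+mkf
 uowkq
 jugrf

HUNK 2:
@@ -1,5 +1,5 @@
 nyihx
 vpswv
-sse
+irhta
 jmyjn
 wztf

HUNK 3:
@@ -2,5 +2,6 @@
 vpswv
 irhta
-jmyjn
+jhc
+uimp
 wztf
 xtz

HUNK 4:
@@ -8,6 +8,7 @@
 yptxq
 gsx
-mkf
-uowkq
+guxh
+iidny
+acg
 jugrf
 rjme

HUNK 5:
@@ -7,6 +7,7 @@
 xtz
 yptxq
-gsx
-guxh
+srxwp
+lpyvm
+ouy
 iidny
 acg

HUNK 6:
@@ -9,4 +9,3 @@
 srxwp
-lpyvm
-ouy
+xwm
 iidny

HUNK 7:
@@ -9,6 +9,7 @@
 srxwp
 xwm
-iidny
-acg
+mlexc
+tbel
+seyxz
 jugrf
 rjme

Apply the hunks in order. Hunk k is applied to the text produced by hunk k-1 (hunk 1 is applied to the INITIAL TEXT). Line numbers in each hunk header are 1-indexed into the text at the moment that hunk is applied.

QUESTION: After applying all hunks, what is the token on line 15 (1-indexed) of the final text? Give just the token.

Hunk 1: at line 6 remove [qoql,rixhh,lga] add [gsx,mkf] -> 12 lines: nyihx vpswv sse jmyjn wztf xtz yptxq gsx mkf uowkq jugrf rjme
Hunk 2: at line 1 remove [sse] add [irhta] -> 12 lines: nyihx vpswv irhta jmyjn wztf xtz yptxq gsx mkf uowkq jugrf rjme
Hunk 3: at line 2 remove [jmyjn] add [jhc,uimp] -> 13 lines: nyihx vpswv irhta jhc uimp wztf xtz yptxq gsx mkf uowkq jugrf rjme
Hunk 4: at line 8 remove [mkf,uowkq] add [guxh,iidny,acg] -> 14 lines: nyihx vpswv irhta jhc uimp wztf xtz yptxq gsx guxh iidny acg jugrf rjme
Hunk 5: at line 7 remove [gsx,guxh] add [srxwp,lpyvm,ouy] -> 15 lines: nyihx vpswv irhta jhc uimp wztf xtz yptxq srxwp lpyvm ouy iidny acg jugrf rjme
Hunk 6: at line 9 remove [lpyvm,ouy] add [xwm] -> 14 lines: nyihx vpswv irhta jhc uimp wztf xtz yptxq srxwp xwm iidny acg jugrf rjme
Hunk 7: at line 9 remove [iidny,acg] add [mlexc,tbel,seyxz] -> 15 lines: nyihx vpswv irhta jhc uimp wztf xtz yptxq srxwp xwm mlexc tbel seyxz jugrf rjme
Final line 15: rjme

Answer: rjme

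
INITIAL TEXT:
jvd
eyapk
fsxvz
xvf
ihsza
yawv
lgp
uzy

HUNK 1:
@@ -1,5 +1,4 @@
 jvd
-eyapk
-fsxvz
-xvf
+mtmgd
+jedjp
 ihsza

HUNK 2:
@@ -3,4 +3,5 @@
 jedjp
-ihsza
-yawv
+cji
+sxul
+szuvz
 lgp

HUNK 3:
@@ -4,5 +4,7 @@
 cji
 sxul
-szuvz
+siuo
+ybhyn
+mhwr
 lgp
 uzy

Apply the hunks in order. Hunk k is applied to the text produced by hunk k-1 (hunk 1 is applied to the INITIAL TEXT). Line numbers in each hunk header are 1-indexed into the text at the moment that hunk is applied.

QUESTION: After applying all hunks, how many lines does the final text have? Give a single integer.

Answer: 10

Derivation:
Hunk 1: at line 1 remove [eyapk,fsxvz,xvf] add [mtmgd,jedjp] -> 7 lines: jvd mtmgd jedjp ihsza yawv lgp uzy
Hunk 2: at line 3 remove [ihsza,yawv] add [cji,sxul,szuvz] -> 8 lines: jvd mtmgd jedjp cji sxul szuvz lgp uzy
Hunk 3: at line 4 remove [szuvz] add [siuo,ybhyn,mhwr] -> 10 lines: jvd mtmgd jedjp cji sxul siuo ybhyn mhwr lgp uzy
Final line count: 10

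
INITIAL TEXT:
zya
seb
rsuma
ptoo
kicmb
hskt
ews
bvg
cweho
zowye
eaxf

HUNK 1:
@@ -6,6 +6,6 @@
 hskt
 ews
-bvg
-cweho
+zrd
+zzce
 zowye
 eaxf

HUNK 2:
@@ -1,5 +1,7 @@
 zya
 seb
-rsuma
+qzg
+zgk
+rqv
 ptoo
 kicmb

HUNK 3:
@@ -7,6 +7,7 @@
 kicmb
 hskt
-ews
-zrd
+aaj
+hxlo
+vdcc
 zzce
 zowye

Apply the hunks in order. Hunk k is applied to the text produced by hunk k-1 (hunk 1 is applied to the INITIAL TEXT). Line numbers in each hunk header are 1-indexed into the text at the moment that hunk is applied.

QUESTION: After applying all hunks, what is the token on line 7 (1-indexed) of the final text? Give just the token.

Answer: kicmb

Derivation:
Hunk 1: at line 6 remove [bvg,cweho] add [zrd,zzce] -> 11 lines: zya seb rsuma ptoo kicmb hskt ews zrd zzce zowye eaxf
Hunk 2: at line 1 remove [rsuma] add [qzg,zgk,rqv] -> 13 lines: zya seb qzg zgk rqv ptoo kicmb hskt ews zrd zzce zowye eaxf
Hunk 3: at line 7 remove [ews,zrd] add [aaj,hxlo,vdcc] -> 14 lines: zya seb qzg zgk rqv ptoo kicmb hskt aaj hxlo vdcc zzce zowye eaxf
Final line 7: kicmb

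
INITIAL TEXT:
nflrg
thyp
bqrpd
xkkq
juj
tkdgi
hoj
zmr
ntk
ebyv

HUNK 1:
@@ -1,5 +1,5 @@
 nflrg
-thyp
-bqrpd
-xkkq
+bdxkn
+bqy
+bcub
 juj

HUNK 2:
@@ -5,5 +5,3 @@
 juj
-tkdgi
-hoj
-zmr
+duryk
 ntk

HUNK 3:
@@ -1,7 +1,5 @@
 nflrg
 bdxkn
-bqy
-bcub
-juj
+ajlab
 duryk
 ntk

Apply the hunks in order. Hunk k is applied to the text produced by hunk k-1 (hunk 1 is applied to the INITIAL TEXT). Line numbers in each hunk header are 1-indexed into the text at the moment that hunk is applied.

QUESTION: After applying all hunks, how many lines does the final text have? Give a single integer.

Hunk 1: at line 1 remove [thyp,bqrpd,xkkq] add [bdxkn,bqy,bcub] -> 10 lines: nflrg bdxkn bqy bcub juj tkdgi hoj zmr ntk ebyv
Hunk 2: at line 5 remove [tkdgi,hoj,zmr] add [duryk] -> 8 lines: nflrg bdxkn bqy bcub juj duryk ntk ebyv
Hunk 3: at line 1 remove [bqy,bcub,juj] add [ajlab] -> 6 lines: nflrg bdxkn ajlab duryk ntk ebyv
Final line count: 6

Answer: 6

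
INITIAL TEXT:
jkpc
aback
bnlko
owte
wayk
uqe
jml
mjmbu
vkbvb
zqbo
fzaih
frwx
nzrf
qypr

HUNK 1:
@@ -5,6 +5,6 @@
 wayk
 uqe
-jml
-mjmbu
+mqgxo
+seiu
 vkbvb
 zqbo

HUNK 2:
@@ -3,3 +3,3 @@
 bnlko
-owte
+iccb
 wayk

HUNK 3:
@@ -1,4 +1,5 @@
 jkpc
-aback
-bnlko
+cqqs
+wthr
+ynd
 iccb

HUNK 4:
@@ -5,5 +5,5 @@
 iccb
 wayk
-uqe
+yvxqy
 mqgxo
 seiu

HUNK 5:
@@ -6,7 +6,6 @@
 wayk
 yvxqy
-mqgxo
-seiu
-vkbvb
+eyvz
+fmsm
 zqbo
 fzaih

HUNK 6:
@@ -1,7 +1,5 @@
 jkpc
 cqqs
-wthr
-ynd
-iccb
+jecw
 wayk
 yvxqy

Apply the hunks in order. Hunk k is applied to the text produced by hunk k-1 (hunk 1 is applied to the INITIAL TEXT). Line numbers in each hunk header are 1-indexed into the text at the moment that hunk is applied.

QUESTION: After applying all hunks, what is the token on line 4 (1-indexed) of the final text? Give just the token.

Hunk 1: at line 5 remove [jml,mjmbu] add [mqgxo,seiu] -> 14 lines: jkpc aback bnlko owte wayk uqe mqgxo seiu vkbvb zqbo fzaih frwx nzrf qypr
Hunk 2: at line 3 remove [owte] add [iccb] -> 14 lines: jkpc aback bnlko iccb wayk uqe mqgxo seiu vkbvb zqbo fzaih frwx nzrf qypr
Hunk 3: at line 1 remove [aback,bnlko] add [cqqs,wthr,ynd] -> 15 lines: jkpc cqqs wthr ynd iccb wayk uqe mqgxo seiu vkbvb zqbo fzaih frwx nzrf qypr
Hunk 4: at line 5 remove [uqe] add [yvxqy] -> 15 lines: jkpc cqqs wthr ynd iccb wayk yvxqy mqgxo seiu vkbvb zqbo fzaih frwx nzrf qypr
Hunk 5: at line 6 remove [mqgxo,seiu,vkbvb] add [eyvz,fmsm] -> 14 lines: jkpc cqqs wthr ynd iccb wayk yvxqy eyvz fmsm zqbo fzaih frwx nzrf qypr
Hunk 6: at line 1 remove [wthr,ynd,iccb] add [jecw] -> 12 lines: jkpc cqqs jecw wayk yvxqy eyvz fmsm zqbo fzaih frwx nzrf qypr
Final line 4: wayk

Answer: wayk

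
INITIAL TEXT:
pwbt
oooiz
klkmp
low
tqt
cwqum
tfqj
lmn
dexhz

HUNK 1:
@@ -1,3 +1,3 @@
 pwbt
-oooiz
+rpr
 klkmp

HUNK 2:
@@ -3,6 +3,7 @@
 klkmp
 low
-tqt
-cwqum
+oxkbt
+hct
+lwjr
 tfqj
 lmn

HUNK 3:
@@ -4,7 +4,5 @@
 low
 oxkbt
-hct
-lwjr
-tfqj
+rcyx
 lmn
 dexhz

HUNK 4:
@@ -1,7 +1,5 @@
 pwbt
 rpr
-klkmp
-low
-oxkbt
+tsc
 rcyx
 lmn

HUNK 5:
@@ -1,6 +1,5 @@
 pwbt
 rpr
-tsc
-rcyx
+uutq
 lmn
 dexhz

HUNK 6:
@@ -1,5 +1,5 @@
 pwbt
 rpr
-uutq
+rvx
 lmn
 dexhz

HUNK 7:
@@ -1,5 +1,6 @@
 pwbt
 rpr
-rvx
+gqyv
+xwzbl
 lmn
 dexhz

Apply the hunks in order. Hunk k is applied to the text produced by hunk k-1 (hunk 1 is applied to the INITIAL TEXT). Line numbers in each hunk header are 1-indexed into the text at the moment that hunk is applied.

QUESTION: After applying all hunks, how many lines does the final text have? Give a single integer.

Answer: 6

Derivation:
Hunk 1: at line 1 remove [oooiz] add [rpr] -> 9 lines: pwbt rpr klkmp low tqt cwqum tfqj lmn dexhz
Hunk 2: at line 3 remove [tqt,cwqum] add [oxkbt,hct,lwjr] -> 10 lines: pwbt rpr klkmp low oxkbt hct lwjr tfqj lmn dexhz
Hunk 3: at line 4 remove [hct,lwjr,tfqj] add [rcyx] -> 8 lines: pwbt rpr klkmp low oxkbt rcyx lmn dexhz
Hunk 4: at line 1 remove [klkmp,low,oxkbt] add [tsc] -> 6 lines: pwbt rpr tsc rcyx lmn dexhz
Hunk 5: at line 1 remove [tsc,rcyx] add [uutq] -> 5 lines: pwbt rpr uutq lmn dexhz
Hunk 6: at line 1 remove [uutq] add [rvx] -> 5 lines: pwbt rpr rvx lmn dexhz
Hunk 7: at line 1 remove [rvx] add [gqyv,xwzbl] -> 6 lines: pwbt rpr gqyv xwzbl lmn dexhz
Final line count: 6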